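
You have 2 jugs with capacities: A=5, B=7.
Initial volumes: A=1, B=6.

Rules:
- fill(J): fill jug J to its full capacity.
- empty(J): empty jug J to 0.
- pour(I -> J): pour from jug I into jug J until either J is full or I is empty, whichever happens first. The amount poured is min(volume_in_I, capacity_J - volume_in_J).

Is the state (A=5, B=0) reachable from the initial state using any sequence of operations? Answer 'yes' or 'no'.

BFS from (A=1, B=6):
  1. fill(A) -> (A=5 B=6)
  2. empty(B) -> (A=5 B=0)
Target reached → yes.

Answer: yes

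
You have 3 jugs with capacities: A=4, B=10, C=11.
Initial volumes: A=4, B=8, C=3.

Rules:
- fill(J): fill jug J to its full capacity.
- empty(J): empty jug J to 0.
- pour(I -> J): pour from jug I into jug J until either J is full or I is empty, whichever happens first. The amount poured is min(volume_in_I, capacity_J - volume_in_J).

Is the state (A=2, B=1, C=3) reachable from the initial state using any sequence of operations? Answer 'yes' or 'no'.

Answer: no

Derivation:
BFS explored all 390 reachable states.
Reachable set includes: (0,0,0), (0,0,1), (0,0,2), (0,0,3), (0,0,4), (0,0,5), (0,0,6), (0,0,7), (0,0,8), (0,0,9), (0,0,10), (0,0,11) ...
Target (A=2, B=1, C=3) not in reachable set → no.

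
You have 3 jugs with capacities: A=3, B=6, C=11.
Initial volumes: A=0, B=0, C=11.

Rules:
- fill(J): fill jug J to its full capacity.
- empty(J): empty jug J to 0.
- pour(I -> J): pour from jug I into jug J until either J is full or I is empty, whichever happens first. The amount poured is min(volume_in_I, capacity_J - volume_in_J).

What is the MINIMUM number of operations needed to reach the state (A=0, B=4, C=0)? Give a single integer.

BFS from (A=0, B=0, C=11). One shortest path:
  1. fill(A) -> (A=3 B=0 C=11)
  2. fill(B) -> (A=3 B=6 C=11)
  3. empty(C) -> (A=3 B=6 C=0)
  4. pour(A -> C) -> (A=0 B=6 C=3)
  5. pour(B -> C) -> (A=0 B=0 C=9)
  6. fill(B) -> (A=0 B=6 C=9)
  7. pour(B -> C) -> (A=0 B=4 C=11)
  8. empty(C) -> (A=0 B=4 C=0)
Reached target in 8 moves.

Answer: 8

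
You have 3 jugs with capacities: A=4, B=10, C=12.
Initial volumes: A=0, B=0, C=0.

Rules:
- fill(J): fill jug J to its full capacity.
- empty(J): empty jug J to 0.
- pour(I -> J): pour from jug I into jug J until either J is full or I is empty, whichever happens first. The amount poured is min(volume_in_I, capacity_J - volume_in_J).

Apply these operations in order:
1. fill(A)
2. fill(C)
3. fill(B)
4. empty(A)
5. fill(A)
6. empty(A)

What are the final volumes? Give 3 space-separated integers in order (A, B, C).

Step 1: fill(A) -> (A=4 B=0 C=0)
Step 2: fill(C) -> (A=4 B=0 C=12)
Step 3: fill(B) -> (A=4 B=10 C=12)
Step 4: empty(A) -> (A=0 B=10 C=12)
Step 5: fill(A) -> (A=4 B=10 C=12)
Step 6: empty(A) -> (A=0 B=10 C=12)

Answer: 0 10 12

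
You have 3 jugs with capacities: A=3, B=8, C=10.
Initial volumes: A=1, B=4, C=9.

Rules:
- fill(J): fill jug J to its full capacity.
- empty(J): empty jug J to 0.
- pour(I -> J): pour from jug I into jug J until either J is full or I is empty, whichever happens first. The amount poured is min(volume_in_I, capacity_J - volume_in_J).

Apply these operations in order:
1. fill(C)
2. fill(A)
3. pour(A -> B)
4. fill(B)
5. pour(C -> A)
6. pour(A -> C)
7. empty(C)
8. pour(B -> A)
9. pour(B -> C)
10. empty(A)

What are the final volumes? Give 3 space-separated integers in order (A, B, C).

Step 1: fill(C) -> (A=1 B=4 C=10)
Step 2: fill(A) -> (A=3 B=4 C=10)
Step 3: pour(A -> B) -> (A=0 B=7 C=10)
Step 4: fill(B) -> (A=0 B=8 C=10)
Step 5: pour(C -> A) -> (A=3 B=8 C=7)
Step 6: pour(A -> C) -> (A=0 B=8 C=10)
Step 7: empty(C) -> (A=0 B=8 C=0)
Step 8: pour(B -> A) -> (A=3 B=5 C=0)
Step 9: pour(B -> C) -> (A=3 B=0 C=5)
Step 10: empty(A) -> (A=0 B=0 C=5)

Answer: 0 0 5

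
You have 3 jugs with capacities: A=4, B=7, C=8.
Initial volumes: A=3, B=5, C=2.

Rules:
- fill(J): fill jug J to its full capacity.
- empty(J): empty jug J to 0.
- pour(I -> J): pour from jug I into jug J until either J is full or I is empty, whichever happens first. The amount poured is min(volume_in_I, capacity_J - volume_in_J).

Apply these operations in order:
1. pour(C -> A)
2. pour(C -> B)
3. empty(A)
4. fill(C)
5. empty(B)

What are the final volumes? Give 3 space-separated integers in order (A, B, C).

Answer: 0 0 8

Derivation:
Step 1: pour(C -> A) -> (A=4 B=5 C=1)
Step 2: pour(C -> B) -> (A=4 B=6 C=0)
Step 3: empty(A) -> (A=0 B=6 C=0)
Step 4: fill(C) -> (A=0 B=6 C=8)
Step 5: empty(B) -> (A=0 B=0 C=8)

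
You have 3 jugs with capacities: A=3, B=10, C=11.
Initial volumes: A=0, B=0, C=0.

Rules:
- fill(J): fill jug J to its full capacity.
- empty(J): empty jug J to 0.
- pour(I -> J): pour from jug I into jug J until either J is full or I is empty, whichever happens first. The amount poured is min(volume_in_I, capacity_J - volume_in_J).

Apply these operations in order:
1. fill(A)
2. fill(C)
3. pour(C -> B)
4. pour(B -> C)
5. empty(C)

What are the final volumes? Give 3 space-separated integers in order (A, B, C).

Step 1: fill(A) -> (A=3 B=0 C=0)
Step 2: fill(C) -> (A=3 B=0 C=11)
Step 3: pour(C -> B) -> (A=3 B=10 C=1)
Step 4: pour(B -> C) -> (A=3 B=0 C=11)
Step 5: empty(C) -> (A=3 B=0 C=0)

Answer: 3 0 0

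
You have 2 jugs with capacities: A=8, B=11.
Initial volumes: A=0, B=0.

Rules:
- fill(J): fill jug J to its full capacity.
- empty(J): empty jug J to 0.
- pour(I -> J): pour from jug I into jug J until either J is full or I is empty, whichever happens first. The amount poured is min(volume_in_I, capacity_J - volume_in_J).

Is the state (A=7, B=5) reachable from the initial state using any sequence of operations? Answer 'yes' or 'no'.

BFS explored all 38 reachable states.
Reachable set includes: (0,0), (0,1), (0,2), (0,3), (0,4), (0,5), (0,6), (0,7), (0,8), (0,9), (0,10), (0,11) ...
Target (A=7, B=5) not in reachable set → no.

Answer: no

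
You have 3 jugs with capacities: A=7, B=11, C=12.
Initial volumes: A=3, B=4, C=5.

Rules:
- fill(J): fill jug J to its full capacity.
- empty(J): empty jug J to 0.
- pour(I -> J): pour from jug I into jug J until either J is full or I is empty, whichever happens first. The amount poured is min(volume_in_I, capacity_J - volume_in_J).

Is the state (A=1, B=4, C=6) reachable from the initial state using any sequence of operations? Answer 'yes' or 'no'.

Answer: no

Derivation:
BFS explored all 589 reachable states.
Reachable set includes: (0,0,0), (0,0,1), (0,0,2), (0,0,3), (0,0,4), (0,0,5), (0,0,6), (0,0,7), (0,0,8), (0,0,9), (0,0,10), (0,0,11) ...
Target (A=1, B=4, C=6) not in reachable set → no.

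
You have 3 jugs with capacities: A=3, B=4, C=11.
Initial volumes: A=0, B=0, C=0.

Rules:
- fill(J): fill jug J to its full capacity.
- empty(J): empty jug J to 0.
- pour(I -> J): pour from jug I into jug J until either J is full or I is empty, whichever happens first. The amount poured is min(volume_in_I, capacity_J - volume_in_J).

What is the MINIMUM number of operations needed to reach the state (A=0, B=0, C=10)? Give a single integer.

BFS from (A=0, B=0, C=0). One shortest path:
  1. fill(A) -> (A=3 B=0 C=0)
  2. fill(C) -> (A=3 B=0 C=11)
  3. pour(A -> B) -> (A=0 B=3 C=11)
  4. pour(C -> B) -> (A=0 B=4 C=10)
  5. empty(B) -> (A=0 B=0 C=10)
Reached target in 5 moves.

Answer: 5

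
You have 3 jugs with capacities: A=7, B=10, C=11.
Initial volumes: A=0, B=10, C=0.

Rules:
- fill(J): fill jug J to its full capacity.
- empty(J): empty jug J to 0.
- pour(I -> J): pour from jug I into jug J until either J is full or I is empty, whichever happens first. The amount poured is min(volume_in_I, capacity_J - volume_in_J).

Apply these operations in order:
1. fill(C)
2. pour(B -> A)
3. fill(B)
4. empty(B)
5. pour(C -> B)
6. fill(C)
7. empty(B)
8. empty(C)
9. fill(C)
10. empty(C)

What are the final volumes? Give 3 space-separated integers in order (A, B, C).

Step 1: fill(C) -> (A=0 B=10 C=11)
Step 2: pour(B -> A) -> (A=7 B=3 C=11)
Step 3: fill(B) -> (A=7 B=10 C=11)
Step 4: empty(B) -> (A=7 B=0 C=11)
Step 5: pour(C -> B) -> (A=7 B=10 C=1)
Step 6: fill(C) -> (A=7 B=10 C=11)
Step 7: empty(B) -> (A=7 B=0 C=11)
Step 8: empty(C) -> (A=7 B=0 C=0)
Step 9: fill(C) -> (A=7 B=0 C=11)
Step 10: empty(C) -> (A=7 B=0 C=0)

Answer: 7 0 0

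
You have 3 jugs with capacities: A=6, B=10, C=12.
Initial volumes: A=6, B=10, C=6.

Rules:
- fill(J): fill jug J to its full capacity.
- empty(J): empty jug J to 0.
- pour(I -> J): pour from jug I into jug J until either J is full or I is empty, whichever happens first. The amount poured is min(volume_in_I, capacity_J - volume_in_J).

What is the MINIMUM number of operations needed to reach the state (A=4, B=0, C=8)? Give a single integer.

BFS from (A=6, B=10, C=6). One shortest path:
  1. empty(B) -> (A=6 B=0 C=6)
  2. pour(A -> B) -> (A=0 B=6 C=6)
  3. pour(C -> B) -> (A=0 B=10 C=2)
  4. pour(B -> A) -> (A=6 B=4 C=2)
  5. pour(A -> C) -> (A=0 B=4 C=8)
  6. pour(B -> A) -> (A=4 B=0 C=8)
Reached target in 6 moves.

Answer: 6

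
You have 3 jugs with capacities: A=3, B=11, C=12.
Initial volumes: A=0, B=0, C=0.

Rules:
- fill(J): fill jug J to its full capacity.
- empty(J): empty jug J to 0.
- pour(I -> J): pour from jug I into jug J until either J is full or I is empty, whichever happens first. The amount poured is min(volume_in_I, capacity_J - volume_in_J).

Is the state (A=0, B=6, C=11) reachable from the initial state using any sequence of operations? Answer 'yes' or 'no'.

Answer: yes

Derivation:
BFS from (A=0, B=0, C=0):
  1. fill(A) -> (A=3 B=0 C=0)
  2. fill(B) -> (A=3 B=11 C=0)
  3. pour(B -> C) -> (A=3 B=0 C=11)
  4. pour(A -> B) -> (A=0 B=3 C=11)
  5. fill(A) -> (A=3 B=3 C=11)
  6. pour(A -> B) -> (A=0 B=6 C=11)
Target reached → yes.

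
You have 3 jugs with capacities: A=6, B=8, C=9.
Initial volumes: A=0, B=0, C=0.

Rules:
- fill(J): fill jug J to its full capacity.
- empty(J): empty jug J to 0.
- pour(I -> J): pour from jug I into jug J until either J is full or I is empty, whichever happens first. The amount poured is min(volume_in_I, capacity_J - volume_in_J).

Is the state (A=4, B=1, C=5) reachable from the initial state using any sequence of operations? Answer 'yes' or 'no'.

BFS explored all 350 reachable states.
Reachable set includes: (0,0,0), (0,0,1), (0,0,2), (0,0,3), (0,0,4), (0,0,5), (0,0,6), (0,0,7), (0,0,8), (0,0,9), (0,1,0), (0,1,1) ...
Target (A=4, B=1, C=5) not in reachable set → no.

Answer: no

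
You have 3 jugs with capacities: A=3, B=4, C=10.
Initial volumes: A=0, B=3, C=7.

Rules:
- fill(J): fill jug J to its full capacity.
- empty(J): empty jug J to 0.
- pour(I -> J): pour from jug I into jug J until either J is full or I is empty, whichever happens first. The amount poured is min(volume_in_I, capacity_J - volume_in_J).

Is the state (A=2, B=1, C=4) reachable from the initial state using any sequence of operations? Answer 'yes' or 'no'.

Answer: no

Derivation:
BFS explored all 166 reachable states.
Reachable set includes: (0,0,0), (0,0,1), (0,0,2), (0,0,3), (0,0,4), (0,0,5), (0,0,6), (0,0,7), (0,0,8), (0,0,9), (0,0,10), (0,1,0) ...
Target (A=2, B=1, C=4) not in reachable set → no.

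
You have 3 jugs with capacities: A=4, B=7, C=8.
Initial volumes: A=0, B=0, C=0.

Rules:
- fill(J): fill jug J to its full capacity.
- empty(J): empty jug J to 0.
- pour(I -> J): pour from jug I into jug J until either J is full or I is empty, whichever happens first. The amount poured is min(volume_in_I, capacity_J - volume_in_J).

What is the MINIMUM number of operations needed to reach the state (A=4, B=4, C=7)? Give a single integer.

BFS from (A=0, B=0, C=0). One shortest path:
  1. fill(A) -> (A=4 B=0 C=0)
  2. fill(B) -> (A=4 B=7 C=0)
  3. pour(B -> C) -> (A=4 B=0 C=7)
  4. pour(A -> B) -> (A=0 B=4 C=7)
  5. fill(A) -> (A=4 B=4 C=7)
Reached target in 5 moves.

Answer: 5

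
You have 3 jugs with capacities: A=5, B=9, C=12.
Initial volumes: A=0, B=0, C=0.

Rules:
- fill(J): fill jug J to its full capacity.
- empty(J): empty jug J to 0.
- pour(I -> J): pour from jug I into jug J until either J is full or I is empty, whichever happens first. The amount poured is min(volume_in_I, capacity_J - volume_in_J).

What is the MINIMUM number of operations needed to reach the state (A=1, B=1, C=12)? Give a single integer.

BFS from (A=0, B=0, C=0). One shortest path:
  1. fill(A) -> (A=5 B=0 C=0)
  2. fill(B) -> (A=5 B=9 C=0)
  3. pour(B -> C) -> (A=5 B=0 C=9)
  4. pour(A -> B) -> (A=0 B=5 C=9)
  5. pour(C -> A) -> (A=5 B=5 C=4)
  6. pour(A -> B) -> (A=1 B=9 C=4)
  7. pour(B -> C) -> (A=1 B=1 C=12)
Reached target in 7 moves.

Answer: 7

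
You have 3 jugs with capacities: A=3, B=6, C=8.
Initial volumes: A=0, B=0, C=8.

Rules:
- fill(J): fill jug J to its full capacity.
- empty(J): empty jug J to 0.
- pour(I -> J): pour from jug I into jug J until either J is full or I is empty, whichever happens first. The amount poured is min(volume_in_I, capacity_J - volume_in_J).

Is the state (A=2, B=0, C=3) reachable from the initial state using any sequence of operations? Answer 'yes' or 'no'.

BFS from (A=0, B=0, C=8):
  1. pour(C -> B) -> (A=0 B=6 C=2)
  2. pour(B -> A) -> (A=3 B=3 C=2)
  3. empty(A) -> (A=0 B=3 C=2)
  4. pour(C -> A) -> (A=2 B=3 C=0)
  5. pour(B -> C) -> (A=2 B=0 C=3)
Target reached → yes.

Answer: yes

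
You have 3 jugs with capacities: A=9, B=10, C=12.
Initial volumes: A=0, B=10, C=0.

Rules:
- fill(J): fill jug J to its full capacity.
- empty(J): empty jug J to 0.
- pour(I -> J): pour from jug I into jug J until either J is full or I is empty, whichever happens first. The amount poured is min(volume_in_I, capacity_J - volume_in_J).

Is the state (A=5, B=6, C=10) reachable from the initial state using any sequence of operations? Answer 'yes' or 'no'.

Answer: no

Derivation:
BFS explored all 638 reachable states.
Reachable set includes: (0,0,0), (0,0,1), (0,0,2), (0,0,3), (0,0,4), (0,0,5), (0,0,6), (0,0,7), (0,0,8), (0,0,9), (0,0,10), (0,0,11) ...
Target (A=5, B=6, C=10) not in reachable set → no.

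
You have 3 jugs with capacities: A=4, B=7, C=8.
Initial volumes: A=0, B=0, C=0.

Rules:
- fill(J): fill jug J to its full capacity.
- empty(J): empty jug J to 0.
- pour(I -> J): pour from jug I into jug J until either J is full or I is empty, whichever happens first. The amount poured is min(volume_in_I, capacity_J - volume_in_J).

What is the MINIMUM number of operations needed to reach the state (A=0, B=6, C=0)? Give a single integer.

Answer: 5

Derivation:
BFS from (A=0, B=0, C=0). One shortest path:
  1. fill(B) -> (A=0 B=7 C=0)
  2. pour(B -> C) -> (A=0 B=0 C=7)
  3. fill(B) -> (A=0 B=7 C=7)
  4. pour(B -> C) -> (A=0 B=6 C=8)
  5. empty(C) -> (A=0 B=6 C=0)
Reached target in 5 moves.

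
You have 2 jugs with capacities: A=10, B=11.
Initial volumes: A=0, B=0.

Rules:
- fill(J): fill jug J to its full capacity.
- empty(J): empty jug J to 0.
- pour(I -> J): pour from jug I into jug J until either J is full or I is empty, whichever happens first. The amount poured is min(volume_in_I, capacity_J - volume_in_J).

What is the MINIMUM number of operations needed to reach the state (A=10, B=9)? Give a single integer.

BFS from (A=0, B=0). One shortest path:
  1. fill(A) -> (A=10 B=0)
  2. pour(A -> B) -> (A=0 B=10)
  3. fill(A) -> (A=10 B=10)
  4. pour(A -> B) -> (A=9 B=11)
  5. empty(B) -> (A=9 B=0)
  6. pour(A -> B) -> (A=0 B=9)
  7. fill(A) -> (A=10 B=9)
Reached target in 7 moves.

Answer: 7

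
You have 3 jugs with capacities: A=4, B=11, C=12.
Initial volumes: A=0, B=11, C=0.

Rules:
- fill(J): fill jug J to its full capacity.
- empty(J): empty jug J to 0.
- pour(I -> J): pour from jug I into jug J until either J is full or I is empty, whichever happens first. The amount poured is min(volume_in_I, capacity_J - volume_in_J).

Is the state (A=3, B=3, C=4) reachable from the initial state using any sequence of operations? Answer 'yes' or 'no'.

BFS explored all 450 reachable states.
Reachable set includes: (0,0,0), (0,0,1), (0,0,2), (0,0,3), (0,0,4), (0,0,5), (0,0,6), (0,0,7), (0,0,8), (0,0,9), (0,0,10), (0,0,11) ...
Target (A=3, B=3, C=4) not in reachable set → no.

Answer: no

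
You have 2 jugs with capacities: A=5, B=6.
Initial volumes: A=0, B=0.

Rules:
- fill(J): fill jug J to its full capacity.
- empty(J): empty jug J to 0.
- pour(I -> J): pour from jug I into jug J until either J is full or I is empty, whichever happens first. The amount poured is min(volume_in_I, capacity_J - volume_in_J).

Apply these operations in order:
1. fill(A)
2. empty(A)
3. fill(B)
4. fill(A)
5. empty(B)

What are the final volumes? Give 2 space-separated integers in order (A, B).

Answer: 5 0

Derivation:
Step 1: fill(A) -> (A=5 B=0)
Step 2: empty(A) -> (A=0 B=0)
Step 3: fill(B) -> (A=0 B=6)
Step 4: fill(A) -> (A=5 B=6)
Step 5: empty(B) -> (A=5 B=0)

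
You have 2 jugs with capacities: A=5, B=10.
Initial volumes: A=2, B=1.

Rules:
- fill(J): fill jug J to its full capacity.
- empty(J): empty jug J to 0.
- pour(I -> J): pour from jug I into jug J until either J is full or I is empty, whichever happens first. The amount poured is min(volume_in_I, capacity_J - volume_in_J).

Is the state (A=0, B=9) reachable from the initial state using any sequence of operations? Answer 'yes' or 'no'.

Answer: no

Derivation:
BFS explored all 25 reachable states.
Reachable set includes: (0,0), (0,1), (0,2), (0,3), (0,5), (0,6), (0,7), (0,8), (0,10), (1,0), (1,10), (2,0) ...
Target (A=0, B=9) not in reachable set → no.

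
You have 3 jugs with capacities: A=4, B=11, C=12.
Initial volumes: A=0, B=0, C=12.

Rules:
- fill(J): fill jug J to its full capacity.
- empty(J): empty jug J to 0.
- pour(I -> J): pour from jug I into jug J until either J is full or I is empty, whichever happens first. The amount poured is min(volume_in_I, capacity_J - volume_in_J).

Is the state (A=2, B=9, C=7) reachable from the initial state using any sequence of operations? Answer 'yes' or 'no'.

BFS explored all 450 reachable states.
Reachable set includes: (0,0,0), (0,0,1), (0,0,2), (0,0,3), (0,0,4), (0,0,5), (0,0,6), (0,0,7), (0,0,8), (0,0,9), (0,0,10), (0,0,11) ...
Target (A=2, B=9, C=7) not in reachable set → no.

Answer: no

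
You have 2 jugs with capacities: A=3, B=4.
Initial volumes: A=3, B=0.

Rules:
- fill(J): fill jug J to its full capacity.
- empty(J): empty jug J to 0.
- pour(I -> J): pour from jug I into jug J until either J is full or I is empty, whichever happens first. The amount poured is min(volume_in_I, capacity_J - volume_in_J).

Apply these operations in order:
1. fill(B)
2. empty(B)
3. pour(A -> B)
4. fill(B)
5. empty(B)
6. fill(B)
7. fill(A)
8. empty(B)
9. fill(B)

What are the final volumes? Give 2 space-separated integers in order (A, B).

Step 1: fill(B) -> (A=3 B=4)
Step 2: empty(B) -> (A=3 B=0)
Step 3: pour(A -> B) -> (A=0 B=3)
Step 4: fill(B) -> (A=0 B=4)
Step 5: empty(B) -> (A=0 B=0)
Step 6: fill(B) -> (A=0 B=4)
Step 7: fill(A) -> (A=3 B=4)
Step 8: empty(B) -> (A=3 B=0)
Step 9: fill(B) -> (A=3 B=4)

Answer: 3 4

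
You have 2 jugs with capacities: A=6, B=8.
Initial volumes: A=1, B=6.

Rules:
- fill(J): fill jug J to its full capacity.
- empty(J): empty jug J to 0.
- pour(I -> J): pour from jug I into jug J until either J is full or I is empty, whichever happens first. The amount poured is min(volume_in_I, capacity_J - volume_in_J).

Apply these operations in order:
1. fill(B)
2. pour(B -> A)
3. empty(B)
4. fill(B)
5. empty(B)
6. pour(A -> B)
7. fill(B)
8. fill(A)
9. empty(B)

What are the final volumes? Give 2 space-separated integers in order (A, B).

Step 1: fill(B) -> (A=1 B=8)
Step 2: pour(B -> A) -> (A=6 B=3)
Step 3: empty(B) -> (A=6 B=0)
Step 4: fill(B) -> (A=6 B=8)
Step 5: empty(B) -> (A=6 B=0)
Step 6: pour(A -> B) -> (A=0 B=6)
Step 7: fill(B) -> (A=0 B=8)
Step 8: fill(A) -> (A=6 B=8)
Step 9: empty(B) -> (A=6 B=0)

Answer: 6 0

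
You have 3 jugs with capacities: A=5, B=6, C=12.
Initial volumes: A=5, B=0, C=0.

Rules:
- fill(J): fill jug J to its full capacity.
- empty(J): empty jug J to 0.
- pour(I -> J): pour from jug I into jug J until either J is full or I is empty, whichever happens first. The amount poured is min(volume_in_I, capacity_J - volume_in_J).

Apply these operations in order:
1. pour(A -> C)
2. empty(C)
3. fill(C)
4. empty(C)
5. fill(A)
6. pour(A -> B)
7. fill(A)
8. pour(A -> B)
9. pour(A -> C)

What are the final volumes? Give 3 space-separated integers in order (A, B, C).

Step 1: pour(A -> C) -> (A=0 B=0 C=5)
Step 2: empty(C) -> (A=0 B=0 C=0)
Step 3: fill(C) -> (A=0 B=0 C=12)
Step 4: empty(C) -> (A=0 B=0 C=0)
Step 5: fill(A) -> (A=5 B=0 C=0)
Step 6: pour(A -> B) -> (A=0 B=5 C=0)
Step 7: fill(A) -> (A=5 B=5 C=0)
Step 8: pour(A -> B) -> (A=4 B=6 C=0)
Step 9: pour(A -> C) -> (A=0 B=6 C=4)

Answer: 0 6 4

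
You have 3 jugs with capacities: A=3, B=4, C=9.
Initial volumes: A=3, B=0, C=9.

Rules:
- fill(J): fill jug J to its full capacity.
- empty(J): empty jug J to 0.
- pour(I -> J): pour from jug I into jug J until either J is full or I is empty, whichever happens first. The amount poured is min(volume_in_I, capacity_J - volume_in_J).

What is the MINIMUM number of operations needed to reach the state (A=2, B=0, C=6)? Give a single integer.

Answer: 4

Derivation:
BFS from (A=3, B=0, C=9). One shortest path:
  1. pour(A -> B) -> (A=0 B=3 C=9)
  2. pour(C -> A) -> (A=3 B=3 C=6)
  3. pour(A -> B) -> (A=2 B=4 C=6)
  4. empty(B) -> (A=2 B=0 C=6)
Reached target in 4 moves.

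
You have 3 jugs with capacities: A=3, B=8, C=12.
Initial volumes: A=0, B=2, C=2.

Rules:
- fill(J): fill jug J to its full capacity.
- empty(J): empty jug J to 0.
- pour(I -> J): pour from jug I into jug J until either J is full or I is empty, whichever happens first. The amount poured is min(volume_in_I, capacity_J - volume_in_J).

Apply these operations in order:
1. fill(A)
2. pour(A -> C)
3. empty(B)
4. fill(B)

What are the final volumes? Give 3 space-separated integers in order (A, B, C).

Step 1: fill(A) -> (A=3 B=2 C=2)
Step 2: pour(A -> C) -> (A=0 B=2 C=5)
Step 3: empty(B) -> (A=0 B=0 C=5)
Step 4: fill(B) -> (A=0 B=8 C=5)

Answer: 0 8 5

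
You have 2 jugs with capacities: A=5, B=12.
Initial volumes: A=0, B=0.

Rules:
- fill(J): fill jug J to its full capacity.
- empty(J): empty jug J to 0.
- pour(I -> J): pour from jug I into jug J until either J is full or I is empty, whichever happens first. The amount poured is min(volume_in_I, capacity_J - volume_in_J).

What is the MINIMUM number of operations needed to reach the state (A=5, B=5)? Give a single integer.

BFS from (A=0, B=0). One shortest path:
  1. fill(A) -> (A=5 B=0)
  2. pour(A -> B) -> (A=0 B=5)
  3. fill(A) -> (A=5 B=5)
Reached target in 3 moves.

Answer: 3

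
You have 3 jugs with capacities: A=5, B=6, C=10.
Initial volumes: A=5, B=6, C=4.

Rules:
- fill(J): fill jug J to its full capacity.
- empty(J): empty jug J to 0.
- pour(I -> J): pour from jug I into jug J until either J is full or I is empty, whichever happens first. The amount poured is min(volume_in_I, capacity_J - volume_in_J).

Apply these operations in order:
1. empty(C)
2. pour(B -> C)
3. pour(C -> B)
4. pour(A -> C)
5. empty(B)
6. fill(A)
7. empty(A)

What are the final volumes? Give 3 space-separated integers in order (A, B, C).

Answer: 0 0 5

Derivation:
Step 1: empty(C) -> (A=5 B=6 C=0)
Step 2: pour(B -> C) -> (A=5 B=0 C=6)
Step 3: pour(C -> B) -> (A=5 B=6 C=0)
Step 4: pour(A -> C) -> (A=0 B=6 C=5)
Step 5: empty(B) -> (A=0 B=0 C=5)
Step 6: fill(A) -> (A=5 B=0 C=5)
Step 7: empty(A) -> (A=0 B=0 C=5)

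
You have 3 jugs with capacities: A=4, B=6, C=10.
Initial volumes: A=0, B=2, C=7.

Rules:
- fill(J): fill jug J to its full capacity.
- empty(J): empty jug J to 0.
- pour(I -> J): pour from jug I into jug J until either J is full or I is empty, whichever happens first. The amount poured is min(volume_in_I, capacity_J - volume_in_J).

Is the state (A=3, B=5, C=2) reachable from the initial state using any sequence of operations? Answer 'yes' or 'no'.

Answer: no

Derivation:
BFS explored all 188 reachable states.
Reachable set includes: (0,0,0), (0,0,1), (0,0,2), (0,0,3), (0,0,4), (0,0,5), (0,0,6), (0,0,7), (0,0,8), (0,0,9), (0,0,10), (0,1,0) ...
Target (A=3, B=5, C=2) not in reachable set → no.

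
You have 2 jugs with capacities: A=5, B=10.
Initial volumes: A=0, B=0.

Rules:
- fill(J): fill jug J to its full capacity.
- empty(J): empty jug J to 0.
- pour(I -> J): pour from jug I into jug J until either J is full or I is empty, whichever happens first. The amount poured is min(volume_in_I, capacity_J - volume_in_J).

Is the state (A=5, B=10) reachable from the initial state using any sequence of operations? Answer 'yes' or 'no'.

Answer: yes

Derivation:
BFS from (A=0, B=0):
  1. fill(A) -> (A=5 B=0)
  2. fill(B) -> (A=5 B=10)
Target reached → yes.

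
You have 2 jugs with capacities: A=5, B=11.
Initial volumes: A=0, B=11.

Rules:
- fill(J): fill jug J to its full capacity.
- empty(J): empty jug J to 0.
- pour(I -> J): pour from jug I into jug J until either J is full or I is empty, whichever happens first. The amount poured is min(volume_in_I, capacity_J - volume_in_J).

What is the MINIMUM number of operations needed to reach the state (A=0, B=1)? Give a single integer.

BFS from (A=0, B=11). One shortest path:
  1. pour(B -> A) -> (A=5 B=6)
  2. empty(A) -> (A=0 B=6)
  3. pour(B -> A) -> (A=5 B=1)
  4. empty(A) -> (A=0 B=1)
Reached target in 4 moves.

Answer: 4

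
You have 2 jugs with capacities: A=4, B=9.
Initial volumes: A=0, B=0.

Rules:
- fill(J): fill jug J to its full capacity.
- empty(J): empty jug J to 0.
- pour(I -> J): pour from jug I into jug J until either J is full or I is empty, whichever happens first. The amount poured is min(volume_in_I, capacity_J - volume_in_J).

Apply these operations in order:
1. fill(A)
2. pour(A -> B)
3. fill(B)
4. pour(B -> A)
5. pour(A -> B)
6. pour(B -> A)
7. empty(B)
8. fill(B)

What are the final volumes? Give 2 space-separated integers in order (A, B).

Answer: 4 9

Derivation:
Step 1: fill(A) -> (A=4 B=0)
Step 2: pour(A -> B) -> (A=0 B=4)
Step 3: fill(B) -> (A=0 B=9)
Step 4: pour(B -> A) -> (A=4 B=5)
Step 5: pour(A -> B) -> (A=0 B=9)
Step 6: pour(B -> A) -> (A=4 B=5)
Step 7: empty(B) -> (A=4 B=0)
Step 8: fill(B) -> (A=4 B=9)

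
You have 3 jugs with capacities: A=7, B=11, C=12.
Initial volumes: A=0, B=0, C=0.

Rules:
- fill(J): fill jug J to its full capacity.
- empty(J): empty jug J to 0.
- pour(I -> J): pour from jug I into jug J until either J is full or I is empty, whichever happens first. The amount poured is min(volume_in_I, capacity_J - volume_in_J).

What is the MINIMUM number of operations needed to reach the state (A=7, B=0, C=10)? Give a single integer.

BFS from (A=0, B=0, C=0). One shortest path:
  1. fill(C) -> (A=0 B=0 C=12)
  2. pour(C -> A) -> (A=7 B=0 C=5)
  3. empty(A) -> (A=0 B=0 C=5)
  4. pour(C -> A) -> (A=5 B=0 C=0)
  5. fill(C) -> (A=5 B=0 C=12)
  6. pour(C -> A) -> (A=7 B=0 C=10)
Reached target in 6 moves.

Answer: 6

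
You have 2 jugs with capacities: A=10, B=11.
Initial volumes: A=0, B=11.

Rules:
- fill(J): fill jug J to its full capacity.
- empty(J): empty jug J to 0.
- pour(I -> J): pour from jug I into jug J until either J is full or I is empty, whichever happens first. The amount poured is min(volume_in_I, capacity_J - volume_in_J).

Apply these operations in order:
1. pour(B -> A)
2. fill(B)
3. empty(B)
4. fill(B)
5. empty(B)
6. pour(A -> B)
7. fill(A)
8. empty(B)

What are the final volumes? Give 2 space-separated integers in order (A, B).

Answer: 10 0

Derivation:
Step 1: pour(B -> A) -> (A=10 B=1)
Step 2: fill(B) -> (A=10 B=11)
Step 3: empty(B) -> (A=10 B=0)
Step 4: fill(B) -> (A=10 B=11)
Step 5: empty(B) -> (A=10 B=0)
Step 6: pour(A -> B) -> (A=0 B=10)
Step 7: fill(A) -> (A=10 B=10)
Step 8: empty(B) -> (A=10 B=0)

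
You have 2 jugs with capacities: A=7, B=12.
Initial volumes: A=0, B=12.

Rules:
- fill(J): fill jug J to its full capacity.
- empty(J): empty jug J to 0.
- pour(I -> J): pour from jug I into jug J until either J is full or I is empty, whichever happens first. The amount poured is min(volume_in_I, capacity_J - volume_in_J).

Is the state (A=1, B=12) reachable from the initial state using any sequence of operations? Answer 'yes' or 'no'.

BFS from (A=0, B=12):
  1. pour(B -> A) -> (A=7 B=5)
  2. empty(A) -> (A=0 B=5)
  3. pour(B -> A) -> (A=5 B=0)
  4. fill(B) -> (A=5 B=12)
  5. pour(B -> A) -> (A=7 B=10)
  6. empty(A) -> (A=0 B=10)
  7. pour(B -> A) -> (A=7 B=3)
  8. empty(A) -> (A=0 B=3)
  9. pour(B -> A) -> (A=3 B=0)
  10. fill(B) -> (A=3 B=12)
  11. pour(B -> A) -> (A=7 B=8)
  12. empty(A) -> (A=0 B=8)
  13. pour(B -> A) -> (A=7 B=1)
  14. empty(A) -> (A=0 B=1)
  15. pour(B -> A) -> (A=1 B=0)
  16. fill(B) -> (A=1 B=12)
Target reached → yes.

Answer: yes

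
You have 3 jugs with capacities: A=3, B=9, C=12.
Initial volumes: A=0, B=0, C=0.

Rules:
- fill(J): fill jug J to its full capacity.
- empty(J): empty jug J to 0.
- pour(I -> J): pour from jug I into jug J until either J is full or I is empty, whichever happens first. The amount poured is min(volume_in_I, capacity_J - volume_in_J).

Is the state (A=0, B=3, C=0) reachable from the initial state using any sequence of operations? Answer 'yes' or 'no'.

BFS from (A=0, B=0, C=0):
  1. fill(A) -> (A=3 B=0 C=0)
  2. pour(A -> B) -> (A=0 B=3 C=0)
Target reached → yes.

Answer: yes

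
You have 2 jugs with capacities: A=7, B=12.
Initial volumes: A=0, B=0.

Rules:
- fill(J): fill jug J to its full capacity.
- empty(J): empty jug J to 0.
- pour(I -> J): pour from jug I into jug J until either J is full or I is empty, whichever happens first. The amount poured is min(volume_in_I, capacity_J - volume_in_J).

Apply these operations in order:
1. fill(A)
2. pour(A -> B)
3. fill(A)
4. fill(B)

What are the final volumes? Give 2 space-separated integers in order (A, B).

Answer: 7 12

Derivation:
Step 1: fill(A) -> (A=7 B=0)
Step 2: pour(A -> B) -> (A=0 B=7)
Step 3: fill(A) -> (A=7 B=7)
Step 4: fill(B) -> (A=7 B=12)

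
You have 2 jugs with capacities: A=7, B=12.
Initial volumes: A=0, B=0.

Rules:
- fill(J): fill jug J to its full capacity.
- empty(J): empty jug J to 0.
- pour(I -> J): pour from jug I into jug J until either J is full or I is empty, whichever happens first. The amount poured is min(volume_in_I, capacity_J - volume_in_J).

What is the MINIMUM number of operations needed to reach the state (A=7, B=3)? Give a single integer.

Answer: 8

Derivation:
BFS from (A=0, B=0). One shortest path:
  1. fill(B) -> (A=0 B=12)
  2. pour(B -> A) -> (A=7 B=5)
  3. empty(A) -> (A=0 B=5)
  4. pour(B -> A) -> (A=5 B=0)
  5. fill(B) -> (A=5 B=12)
  6. pour(B -> A) -> (A=7 B=10)
  7. empty(A) -> (A=0 B=10)
  8. pour(B -> A) -> (A=7 B=3)
Reached target in 8 moves.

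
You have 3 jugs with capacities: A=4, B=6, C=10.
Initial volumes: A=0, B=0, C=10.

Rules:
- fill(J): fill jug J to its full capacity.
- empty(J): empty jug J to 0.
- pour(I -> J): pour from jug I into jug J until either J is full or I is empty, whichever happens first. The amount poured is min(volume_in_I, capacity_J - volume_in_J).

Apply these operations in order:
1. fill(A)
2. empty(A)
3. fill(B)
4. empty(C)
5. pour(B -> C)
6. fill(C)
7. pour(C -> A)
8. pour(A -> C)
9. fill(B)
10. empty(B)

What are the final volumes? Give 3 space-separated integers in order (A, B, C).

Answer: 0 0 10

Derivation:
Step 1: fill(A) -> (A=4 B=0 C=10)
Step 2: empty(A) -> (A=0 B=0 C=10)
Step 3: fill(B) -> (A=0 B=6 C=10)
Step 4: empty(C) -> (A=0 B=6 C=0)
Step 5: pour(B -> C) -> (A=0 B=0 C=6)
Step 6: fill(C) -> (A=0 B=0 C=10)
Step 7: pour(C -> A) -> (A=4 B=0 C=6)
Step 8: pour(A -> C) -> (A=0 B=0 C=10)
Step 9: fill(B) -> (A=0 B=6 C=10)
Step 10: empty(B) -> (A=0 B=0 C=10)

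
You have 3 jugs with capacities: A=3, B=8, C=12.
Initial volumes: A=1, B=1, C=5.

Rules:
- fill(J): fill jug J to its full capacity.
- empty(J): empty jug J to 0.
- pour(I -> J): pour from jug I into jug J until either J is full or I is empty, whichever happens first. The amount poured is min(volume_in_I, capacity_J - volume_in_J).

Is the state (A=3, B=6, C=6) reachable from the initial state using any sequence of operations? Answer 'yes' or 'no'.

Answer: yes

Derivation:
BFS from (A=1, B=1, C=5):
  1. pour(B -> C) -> (A=1 B=0 C=6)
  2. fill(B) -> (A=1 B=8 C=6)
  3. pour(B -> A) -> (A=3 B=6 C=6)
Target reached → yes.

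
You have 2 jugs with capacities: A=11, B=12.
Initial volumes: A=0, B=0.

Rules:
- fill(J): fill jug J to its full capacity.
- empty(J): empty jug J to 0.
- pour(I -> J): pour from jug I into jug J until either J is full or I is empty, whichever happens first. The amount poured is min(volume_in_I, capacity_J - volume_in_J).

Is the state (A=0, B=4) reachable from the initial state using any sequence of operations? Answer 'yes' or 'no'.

BFS from (A=0, B=0):
  1. fill(B) -> (A=0 B=12)
  2. pour(B -> A) -> (A=11 B=1)
  3. empty(A) -> (A=0 B=1)
  4. pour(B -> A) -> (A=1 B=0)
  5. fill(B) -> (A=1 B=12)
  6. pour(B -> A) -> (A=11 B=2)
  7. empty(A) -> (A=0 B=2)
  8. pour(B -> A) -> (A=2 B=0)
  9. fill(B) -> (A=2 B=12)
  10. pour(B -> A) -> (A=11 B=3)
  11. empty(A) -> (A=0 B=3)
  12. pour(B -> A) -> (A=3 B=0)
  13. fill(B) -> (A=3 B=12)
  14. pour(B -> A) -> (A=11 B=4)
  15. empty(A) -> (A=0 B=4)
Target reached → yes.

Answer: yes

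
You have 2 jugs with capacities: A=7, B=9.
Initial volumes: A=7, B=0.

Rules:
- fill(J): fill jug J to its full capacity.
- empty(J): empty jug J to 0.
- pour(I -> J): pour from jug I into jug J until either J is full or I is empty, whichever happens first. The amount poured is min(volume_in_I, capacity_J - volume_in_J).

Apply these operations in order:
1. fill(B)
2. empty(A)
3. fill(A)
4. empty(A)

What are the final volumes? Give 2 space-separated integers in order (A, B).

Step 1: fill(B) -> (A=7 B=9)
Step 2: empty(A) -> (A=0 B=9)
Step 3: fill(A) -> (A=7 B=9)
Step 4: empty(A) -> (A=0 B=9)

Answer: 0 9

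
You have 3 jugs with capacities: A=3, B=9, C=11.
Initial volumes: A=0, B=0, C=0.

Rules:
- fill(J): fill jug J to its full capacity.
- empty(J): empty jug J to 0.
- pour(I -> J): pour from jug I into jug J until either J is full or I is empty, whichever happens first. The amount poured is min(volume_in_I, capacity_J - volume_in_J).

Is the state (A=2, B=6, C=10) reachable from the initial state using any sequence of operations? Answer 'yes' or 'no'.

BFS explored all 320 reachable states.
Reachable set includes: (0,0,0), (0,0,1), (0,0,2), (0,0,3), (0,0,4), (0,0,5), (0,0,6), (0,0,7), (0,0,8), (0,0,9), (0,0,10), (0,0,11) ...
Target (A=2, B=6, C=10) not in reachable set → no.

Answer: no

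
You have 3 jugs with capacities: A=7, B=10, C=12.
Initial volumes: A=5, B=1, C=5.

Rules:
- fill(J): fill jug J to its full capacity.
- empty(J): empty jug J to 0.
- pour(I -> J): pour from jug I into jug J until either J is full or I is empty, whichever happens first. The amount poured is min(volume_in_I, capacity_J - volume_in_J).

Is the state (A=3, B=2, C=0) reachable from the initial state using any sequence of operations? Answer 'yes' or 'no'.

Answer: yes

Derivation:
BFS from (A=5, B=1, C=5):
  1. empty(A) -> (A=0 B=1 C=5)
  2. fill(B) -> (A=0 B=10 C=5)
  3. pour(B -> C) -> (A=0 B=3 C=12)
  4. pour(B -> A) -> (A=3 B=0 C=12)
  5. pour(C -> B) -> (A=3 B=10 C=2)
  6. empty(B) -> (A=3 B=0 C=2)
  7. pour(C -> B) -> (A=3 B=2 C=0)
Target reached → yes.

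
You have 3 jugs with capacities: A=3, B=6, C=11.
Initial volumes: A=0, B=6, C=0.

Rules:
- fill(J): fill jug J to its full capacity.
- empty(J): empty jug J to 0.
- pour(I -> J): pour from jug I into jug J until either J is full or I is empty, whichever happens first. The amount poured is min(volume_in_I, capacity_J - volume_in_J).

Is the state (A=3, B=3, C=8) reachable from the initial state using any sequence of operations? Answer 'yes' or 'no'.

Answer: yes

Derivation:
BFS from (A=0, B=6, C=0):
  1. fill(C) -> (A=0 B=6 C=11)
  2. pour(B -> A) -> (A=3 B=3 C=11)
  3. empty(A) -> (A=0 B=3 C=11)
  4. pour(C -> A) -> (A=3 B=3 C=8)
Target reached → yes.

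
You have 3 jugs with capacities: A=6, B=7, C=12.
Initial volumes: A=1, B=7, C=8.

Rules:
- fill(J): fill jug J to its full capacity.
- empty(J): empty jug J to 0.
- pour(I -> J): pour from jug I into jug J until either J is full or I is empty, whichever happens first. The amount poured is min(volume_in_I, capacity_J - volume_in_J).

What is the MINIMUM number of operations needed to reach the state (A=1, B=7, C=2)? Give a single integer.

Answer: 4

Derivation:
BFS from (A=1, B=7, C=8). One shortest path:
  1. pour(B -> A) -> (A=6 B=2 C=8)
  2. empty(A) -> (A=0 B=2 C=8)
  3. pour(C -> A) -> (A=6 B=2 C=2)
  4. pour(A -> B) -> (A=1 B=7 C=2)
Reached target in 4 moves.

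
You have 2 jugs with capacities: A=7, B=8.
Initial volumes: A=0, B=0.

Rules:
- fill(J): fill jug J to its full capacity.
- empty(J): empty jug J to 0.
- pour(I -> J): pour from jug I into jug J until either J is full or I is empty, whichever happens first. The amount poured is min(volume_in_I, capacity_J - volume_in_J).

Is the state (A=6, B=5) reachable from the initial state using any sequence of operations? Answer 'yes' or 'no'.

BFS explored all 30 reachable states.
Reachable set includes: (0,0), (0,1), (0,2), (0,3), (0,4), (0,5), (0,6), (0,7), (0,8), (1,0), (1,8), (2,0) ...
Target (A=6, B=5) not in reachable set → no.

Answer: no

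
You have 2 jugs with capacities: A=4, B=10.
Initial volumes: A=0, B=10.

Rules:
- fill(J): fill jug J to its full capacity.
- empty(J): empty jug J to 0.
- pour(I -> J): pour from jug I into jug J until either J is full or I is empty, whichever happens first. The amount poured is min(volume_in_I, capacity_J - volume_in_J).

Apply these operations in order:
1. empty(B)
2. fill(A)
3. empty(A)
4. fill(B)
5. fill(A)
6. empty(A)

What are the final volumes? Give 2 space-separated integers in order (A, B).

Answer: 0 10

Derivation:
Step 1: empty(B) -> (A=0 B=0)
Step 2: fill(A) -> (A=4 B=0)
Step 3: empty(A) -> (A=0 B=0)
Step 4: fill(B) -> (A=0 B=10)
Step 5: fill(A) -> (A=4 B=10)
Step 6: empty(A) -> (A=0 B=10)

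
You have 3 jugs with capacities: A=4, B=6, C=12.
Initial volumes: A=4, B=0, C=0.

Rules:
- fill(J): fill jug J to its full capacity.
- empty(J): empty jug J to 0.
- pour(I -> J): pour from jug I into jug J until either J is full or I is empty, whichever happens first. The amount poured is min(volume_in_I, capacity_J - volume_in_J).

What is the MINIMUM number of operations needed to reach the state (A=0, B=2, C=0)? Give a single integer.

BFS from (A=4, B=0, C=0). One shortest path:
  1. empty(A) -> (A=0 B=0 C=0)
  2. fill(B) -> (A=0 B=6 C=0)
  3. pour(B -> A) -> (A=4 B=2 C=0)
  4. empty(A) -> (A=0 B=2 C=0)
Reached target in 4 moves.

Answer: 4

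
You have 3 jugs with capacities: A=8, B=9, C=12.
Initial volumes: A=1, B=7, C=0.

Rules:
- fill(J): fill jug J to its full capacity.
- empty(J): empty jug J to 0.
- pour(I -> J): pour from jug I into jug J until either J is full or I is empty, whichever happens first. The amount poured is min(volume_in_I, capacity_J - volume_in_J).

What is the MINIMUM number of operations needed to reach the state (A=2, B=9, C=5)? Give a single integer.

Answer: 8

Derivation:
BFS from (A=1, B=7, C=0). One shortest path:
  1. empty(B) -> (A=1 B=0 C=0)
  2. fill(C) -> (A=1 B=0 C=12)
  3. pour(C -> B) -> (A=1 B=9 C=3)
  4. empty(B) -> (A=1 B=0 C=3)
  5. pour(C -> B) -> (A=1 B=3 C=0)
  6. fill(C) -> (A=1 B=3 C=12)
  7. pour(C -> A) -> (A=8 B=3 C=5)
  8. pour(A -> B) -> (A=2 B=9 C=5)
Reached target in 8 moves.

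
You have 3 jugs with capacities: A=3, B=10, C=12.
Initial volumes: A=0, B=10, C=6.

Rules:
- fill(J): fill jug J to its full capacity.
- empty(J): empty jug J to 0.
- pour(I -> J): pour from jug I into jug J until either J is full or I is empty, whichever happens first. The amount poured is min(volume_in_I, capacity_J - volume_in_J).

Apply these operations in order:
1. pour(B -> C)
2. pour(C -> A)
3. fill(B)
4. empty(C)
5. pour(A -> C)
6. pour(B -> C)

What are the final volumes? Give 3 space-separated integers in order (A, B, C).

Step 1: pour(B -> C) -> (A=0 B=4 C=12)
Step 2: pour(C -> A) -> (A=3 B=4 C=9)
Step 3: fill(B) -> (A=3 B=10 C=9)
Step 4: empty(C) -> (A=3 B=10 C=0)
Step 5: pour(A -> C) -> (A=0 B=10 C=3)
Step 6: pour(B -> C) -> (A=0 B=1 C=12)

Answer: 0 1 12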